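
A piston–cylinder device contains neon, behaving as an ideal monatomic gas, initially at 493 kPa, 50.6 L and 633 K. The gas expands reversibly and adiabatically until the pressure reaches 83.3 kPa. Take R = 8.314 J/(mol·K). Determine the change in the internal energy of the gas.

-19000 J

n = P₁V₁/(RT₁) = 493×50.6/(8.314×633) = 4.74 mol.
Adiabatic: T₂/T₁ = (P₂/P₁)^((γ−1)/γ) ⇒ T₂ = 633×(0.169)^0.400 = 311 K; V₂ = 147 L.
For an ideal gas ΔU = nCvΔT with Cv = (3/2)R = 12.5 J/(mol·K).
ΔU = 4.74×12.5×(311−633) = -19000 J.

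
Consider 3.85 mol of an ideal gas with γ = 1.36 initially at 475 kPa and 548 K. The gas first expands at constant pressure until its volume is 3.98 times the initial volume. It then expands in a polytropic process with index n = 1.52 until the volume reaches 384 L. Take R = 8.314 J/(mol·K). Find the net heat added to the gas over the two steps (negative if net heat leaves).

V₁ = nRT₁/P₁ = 3.85×8.314×548/475 = 36.9 L.
Step 1 — Isobaric: P stays 475 kPa; V/T = const ⇒ T₂ = 2180 K, V₂ = 147 L.
W = PΔV = 475×(147−36.9) kPa·L = 52300 J.
ΔU = nCvΔT = 3.85×23.1×(2180−548) = 145000 J.
Q = ΔU + W = nCpΔT = 197000 J.
State after step 1: P = 475 kPa, V = 147 L, T = 2180 K.
Step 2 — Polytropic n=1.52: T₂ = T₁(V₁/V₂)^(n−1) = 2180×(0.383)^0.52 = 1320 K; P₂ = P₁(V₁/V₂)^n = 110 kPa.
W = (P₁V₁−P₂V₂)/(n−1) = (475×147−110×384)/0.52 = 52800 J.
ΔU = nCvΔT = 3.85×23.1×(1320−2180) = -76200 J.
Q = ΔU + W = -23500 J.
Net over both steps: W = 105000 J, Q = 174000 J, ΔU = 69000 J.

174000 J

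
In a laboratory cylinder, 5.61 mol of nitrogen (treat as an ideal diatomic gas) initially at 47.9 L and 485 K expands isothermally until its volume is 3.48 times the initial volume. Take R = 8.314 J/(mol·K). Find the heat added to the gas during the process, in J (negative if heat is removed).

28200 J

P₁ = nRT₁/V₁ = 5.61×8.314×485/47.9 = 472 kPa.
Isothermal: T stays 485 K; PV = const ⇒ V₂ = 167 L, P₂ = 136 kPa.
ΔU = 0 (ideal gas, T constant).
W = nRT ln(V₂/V₁) = 5.61×8.314×485×ln(3.48) = 28200 J.
Q = ΔU + W = 28200 J.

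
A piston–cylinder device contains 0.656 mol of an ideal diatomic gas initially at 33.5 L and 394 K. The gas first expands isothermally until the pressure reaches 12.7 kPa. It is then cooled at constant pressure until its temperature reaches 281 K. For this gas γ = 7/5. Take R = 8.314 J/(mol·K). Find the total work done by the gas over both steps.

2860 J

P₁ = nRT₁/V₁ = 0.656×8.314×394/33.5 = 64.1 kPa.
Step 1 — Isothermal: T stays 394 K; PV = const ⇒ V₂ = 169 L, P₂ = 12.7 kPa.
ΔU = 0 (ideal gas, T constant).
W = nRT ln(V₂/V₁) = 0.656×8.314×394×ln(5.05) = 3480 J.
Q = ΔU + W = 3480 J.
State after step 1: P = 12.7 kPa, V = 169 L, T = 394 K.
Step 2 — Isobaric: P stays 12.7 kPa; V/T = const ⇒ T₂ = 281 K, V₂ = 121 L.
W = PΔV = 12.7×(121−169) kPa·L = -616 J.
ΔU = nCvΔT = 0.656×20.8×(281−394) = -1540 J.
Q = ΔU + W = nCpΔT = -2160 J.
Net over both steps: W = 2860 J, Q = 1320 J, ΔU = -1540 J.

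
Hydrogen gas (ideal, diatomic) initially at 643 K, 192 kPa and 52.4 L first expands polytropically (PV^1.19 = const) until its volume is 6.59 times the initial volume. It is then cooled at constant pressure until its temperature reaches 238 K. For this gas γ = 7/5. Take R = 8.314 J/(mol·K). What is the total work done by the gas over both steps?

12600 J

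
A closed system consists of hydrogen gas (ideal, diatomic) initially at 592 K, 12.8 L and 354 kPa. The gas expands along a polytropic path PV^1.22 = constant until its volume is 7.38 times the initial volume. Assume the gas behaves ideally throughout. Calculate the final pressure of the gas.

Polytropic n=1.22: T₂ = T₁(V₁/V₂)^(n−1) = 592×(0.136)^0.22 = 381 K; P₂ = P₁(V₁/V₂)^n = 30.9 kPa.

30.9 kPa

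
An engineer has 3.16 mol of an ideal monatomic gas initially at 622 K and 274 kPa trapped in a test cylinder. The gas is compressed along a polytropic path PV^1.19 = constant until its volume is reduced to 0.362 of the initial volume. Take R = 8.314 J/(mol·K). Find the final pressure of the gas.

V₁ = nRT₁/P₁ = 3.16×8.314×622/274 = 59.6 L.
Polytropic n=1.19: T₂ = T₁(V₁/V₂)^(n−1) = 622×(2.76)^0.19 = 754 K; P₂ = P₁(V₁/V₂)^n = 918 kPa.

918 kPa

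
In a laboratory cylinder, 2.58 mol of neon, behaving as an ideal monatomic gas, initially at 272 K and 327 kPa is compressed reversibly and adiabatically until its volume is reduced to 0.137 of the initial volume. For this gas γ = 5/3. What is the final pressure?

8980 kPa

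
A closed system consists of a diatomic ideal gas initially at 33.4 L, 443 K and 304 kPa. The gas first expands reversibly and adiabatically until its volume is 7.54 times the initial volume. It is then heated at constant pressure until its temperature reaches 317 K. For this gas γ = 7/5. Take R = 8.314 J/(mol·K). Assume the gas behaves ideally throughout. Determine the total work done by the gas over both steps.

16800 J

n = P₁V₁/(RT₁) = 304×33.4/(8.314×443) = 2.76 mol.
Step 1 — Adiabatic: TV^(γ−1) = const ⇒ T₂ = 443×(0.133)^0.400 = 197 K; PV^γ = const ⇒ P₂ = 18.0 kPa.
ΔU = nCvΔT = 2.76×20.8×(197−443) = -14100 J.
Q = 0 for an adiabatic process, so W = −ΔU = 14100 J.
State after step 1: P = 18.0 kPa, V = 252 L, T = 197 K.
Step 2 — Isobaric: P stays 18.0 kPa; V/T = const ⇒ T₂ = 317 K, V₂ = 404 L.
W = PΔV = 18.0×(404−252) kPa·L = 2740 J.
ΔU = nCvΔT = 2.76×20.8×(317−197) = 6850 J.
Q = ΔU + W = nCpΔT = 9590 J.
Net over both steps: W = 16800 J, Q = 9590 J, ΔU = -7220 J.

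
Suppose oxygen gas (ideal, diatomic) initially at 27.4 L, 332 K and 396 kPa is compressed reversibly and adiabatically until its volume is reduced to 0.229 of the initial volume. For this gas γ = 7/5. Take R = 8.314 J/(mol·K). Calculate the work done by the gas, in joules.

-21800 J

n = P₁V₁/(RT₁) = 396×27.4/(8.314×332) = 3.93 mol.
Adiabatic: TV^(γ−1) = const ⇒ T₂ = 332×(4.37)^0.400 = 599 K; PV^γ = const ⇒ P₂ = 3120 kPa.
ΔU = nCvΔT = 3.93×20.8×(599−332) = 21800 J.
Q = 0 for an adiabatic process, so W = −ΔU = -21800 J.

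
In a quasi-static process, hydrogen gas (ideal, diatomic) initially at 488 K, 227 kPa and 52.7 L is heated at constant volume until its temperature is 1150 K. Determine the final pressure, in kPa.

535 kPa

Isochoric: V stays 52.7 L; P/T = const ⇒ T₂ = 1150 K, P₂ = 535 kPa.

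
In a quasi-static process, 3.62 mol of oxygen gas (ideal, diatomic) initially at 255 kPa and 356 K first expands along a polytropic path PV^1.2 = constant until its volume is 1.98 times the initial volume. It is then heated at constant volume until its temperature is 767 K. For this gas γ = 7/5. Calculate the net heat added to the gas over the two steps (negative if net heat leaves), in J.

V₁ = nRT₁/P₁ = 3.62×8.314×356/255 = 42.0 L.
Step 1 — Polytropic n=1.2: T₂ = T₁(V₁/V₂)^(n−1) = 356×(0.505)^0.20 = 311 K; P₂ = P₁(V₁/V₂)^n = 112 kPa.
W = (P₁V₁−P₂V₂)/(n−1) = (255×42.0−112×83.2)/0.20 = 6840 J.
ΔU = nCvΔT = 3.62×20.8×(311−356) = -3420 J.
Q = ΔU + W = 3420 J.
State after step 1: P = 112 kPa, V = 83.2 L, T = 311 K.
Step 2 — Isochoric: V stays 83.2 L; P/T = const ⇒ T₂ = 767 K, P₂ = 277 kPa.
W = 0 (no volume change).
ΔU = nCvΔT = 3.62×20.8×(767−311) = 34300 J.
Q = ΔU = 34300 J.
Net over both steps: W = 6840 J, Q = 37800 J, ΔU = 30900 J.

37800 J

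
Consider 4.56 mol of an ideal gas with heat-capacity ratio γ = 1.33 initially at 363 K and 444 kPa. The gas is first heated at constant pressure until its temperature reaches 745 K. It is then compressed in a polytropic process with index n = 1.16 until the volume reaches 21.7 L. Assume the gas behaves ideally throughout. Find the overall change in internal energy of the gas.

60000 J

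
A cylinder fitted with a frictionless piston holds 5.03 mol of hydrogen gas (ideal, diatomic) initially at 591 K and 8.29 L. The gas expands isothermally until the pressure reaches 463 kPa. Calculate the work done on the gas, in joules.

P₁ = nRT₁/V₁ = 5.03×8.314×591/8.29 = 2980 kPa.
Isothermal: T stays 591 K; PV = const ⇒ V₂ = 53.4 L, P₂ = 463 kPa.
W = nRT ln(V₂/V₁) = 5.03×8.314×591×ln(6.44) = 46000 J.
Work done on the gas = −W_by = -46000 J.

-46000 J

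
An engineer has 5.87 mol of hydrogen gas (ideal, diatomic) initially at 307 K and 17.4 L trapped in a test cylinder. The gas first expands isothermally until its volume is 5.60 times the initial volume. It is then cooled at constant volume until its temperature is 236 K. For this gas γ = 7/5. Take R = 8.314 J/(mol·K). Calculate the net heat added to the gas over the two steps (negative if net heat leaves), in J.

P₁ = nRT₁/V₁ = 5.87×8.314×307/17.4 = 861 kPa.
Step 1 — Isothermal: T stays 307 K; PV = const ⇒ V₂ = 97.4 L, P₂ = 154 kPa.
ΔU = 0 (ideal gas, T constant).
W = nRT ln(V₂/V₁) = 5.87×8.314×307×ln(5.60) = 25800 J.
Q = ΔU + W = 25800 J.
State after step 1: P = 154 kPa, V = 97.4 L, T = 307 K.
Step 2 — Isochoric: V stays 97.4 L; P/T = const ⇒ T₂ = 236 K, P₂ = 118 kPa.
W = 0 (no volume change).
ΔU = nCvΔT = 5.87×20.8×(236−307) = -8660 J.
Q = ΔU = -8660 J.
Net over both steps: W = 25800 J, Q = 17100 J, ΔU = -8660 J.

17100 J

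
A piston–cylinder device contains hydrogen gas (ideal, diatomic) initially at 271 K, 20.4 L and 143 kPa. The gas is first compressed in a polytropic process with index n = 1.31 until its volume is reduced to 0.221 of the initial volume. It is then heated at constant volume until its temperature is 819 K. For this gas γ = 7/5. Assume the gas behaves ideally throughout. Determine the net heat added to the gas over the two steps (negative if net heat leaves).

9130 J

n = P₁V₁/(RT₁) = 143×20.4/(8.314×271) = 1.29 mol.
Step 1 — Polytropic n=1.31: T₂ = T₁(V₁/V₂)^(n−1) = 271×(4.52)^0.31 = 433 K; P₂ = P₁(V₁/V₂)^n = 1030 kPa.
W = (P₁V₁−P₂V₂)/(n−1) = (143×20.4−1030×4.51)/0.31 = -5620 J.
ΔU = nCvΔT = 1.29×20.8×(433−271) = 4350 J.
Q = ΔU + W = -1260 J.
State after step 1: P = 1030 kPa, V = 4.51 L, T = 433 K.
Step 2 — Isochoric: V stays 4.51 L; P/T = const ⇒ T₂ = 819 K, P₂ = 1960 kPa.
W = 0 (no volume change).
ΔU = nCvΔT = 1.29×20.8×(819−433) = 10400 J.
Q = ΔU = 10400 J.
Net over both steps: W = -5620 J, Q = 9130 J, ΔU = 14700 J.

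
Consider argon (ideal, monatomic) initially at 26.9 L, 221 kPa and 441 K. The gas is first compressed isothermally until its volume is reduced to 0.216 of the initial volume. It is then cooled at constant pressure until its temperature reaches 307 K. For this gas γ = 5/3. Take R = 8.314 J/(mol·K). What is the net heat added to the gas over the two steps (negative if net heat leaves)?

n = P₁V₁/(RT₁) = 221×26.9/(8.314×441) = 1.62 mol.
Step 1 — Isothermal: T stays 441 K; PV = const ⇒ V₂ = 5.81 L, P₂ = 1020 kPa.
ΔU = 0 (ideal gas, T constant).
W = nRT ln(V₂/V₁) = 1.62×8.314×441×ln(0.216) = -9110 J.
Q = ΔU + W = -9110 J.
State after step 1: P = 1020 kPa, V = 5.81 L, T = 441 K.
Step 2 — Isobaric: P stays 1020 kPa; V/T = const ⇒ T₂ = 307 K, V₂ = 4.04 L.
W = PΔV = 1020×(4.04−5.81) kPa·L = -1810 J.
ΔU = nCvΔT = 1.62×12.5×(307−441) = -2710 J.
Q = ΔU + W = nCpΔT = -4520 J.
Net over both steps: W = -10900 J, Q = -13600 J, ΔU = -2710 J.

-13600 J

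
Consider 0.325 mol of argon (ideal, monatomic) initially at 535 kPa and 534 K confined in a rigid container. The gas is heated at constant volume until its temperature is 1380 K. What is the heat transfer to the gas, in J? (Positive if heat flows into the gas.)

V₁ = nRT₁/P₁ = 0.325×8.314×534/535 = 2.70 L.
Isochoric: V stays 2.70 L; P/T = const ⇒ T₂ = 1380 K, P₂ = 1380 kPa.
W = 0 (no volume change).
ΔU = nCvΔT = 0.325×12.5×(1380−534) = 3430 J.
Q = ΔU = 3430 J.

3430 J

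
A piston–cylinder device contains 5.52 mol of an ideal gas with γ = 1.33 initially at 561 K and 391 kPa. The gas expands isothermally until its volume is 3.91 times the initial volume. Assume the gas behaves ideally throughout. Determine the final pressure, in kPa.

V₁ = nRT₁/P₁ = 5.52×8.314×561/391 = 65.8 L.
Isothermal: T stays 561 K; PV = const ⇒ V₂ = 257 L, P₂ = 100 kPa.

100 kPa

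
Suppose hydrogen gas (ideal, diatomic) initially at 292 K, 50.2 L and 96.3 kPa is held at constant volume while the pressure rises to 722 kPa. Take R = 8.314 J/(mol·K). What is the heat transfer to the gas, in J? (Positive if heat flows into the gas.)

78500 J

n = P₁V₁/(RT₁) = 96.3×50.2/(8.314×292) = 1.99 mol.
Isochoric: V stays 50.2 L; P/T = const ⇒ T₂ = 2190 K, P₂ = 722 kPa.
W = 0 (no volume change).
ΔU = nCvΔT = 1.99×20.8×(2190−292) = 78500 J.
Q = ΔU = 78500 J.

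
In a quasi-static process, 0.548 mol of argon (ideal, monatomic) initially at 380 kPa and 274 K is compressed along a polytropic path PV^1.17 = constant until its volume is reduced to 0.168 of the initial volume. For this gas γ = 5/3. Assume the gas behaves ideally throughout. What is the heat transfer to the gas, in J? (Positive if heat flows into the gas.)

V₁ = nRT₁/P₁ = 0.548×8.314×274/380 = 3.29 L.
Polytropic n=1.17: T₂ = T₁(V₁/V₂)^(n−1) = 274×(5.95)^0.17 = 371 K; P₂ = P₁(V₁/V₂)^n = 3060 kPa.
W = (P₁V₁−P₂V₂)/(n−1) = (380×3.29−3060×0.552)/0.17 = -2600 J.
ΔU = nCvΔT = 0.548×12.5×(371−274) = 663 J.
Q = ΔU + W = -1940 J.

-1940 J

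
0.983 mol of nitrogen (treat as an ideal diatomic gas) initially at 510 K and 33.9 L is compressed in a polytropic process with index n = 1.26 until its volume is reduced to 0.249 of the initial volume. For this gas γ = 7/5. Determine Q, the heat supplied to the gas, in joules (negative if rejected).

P₁ = nRT₁/V₁ = 0.983×8.314×510/33.9 = 123 kPa.
Polytropic n=1.26: T₂ = T₁(V₁/V₂)^(n−1) = 510×(4.02)^0.26 = 732 K; P₂ = P₁(V₁/V₂)^n = 709 kPa.
W = (P₁V₁−P₂V₂)/(n−1) = (123×33.9−709×8.44)/0.26 = -6980 J.
ΔU = nCvΔT = 0.983×20.8×(732−510) = 4540 J.
Q = ΔU + W = -2440 J.

-2440 J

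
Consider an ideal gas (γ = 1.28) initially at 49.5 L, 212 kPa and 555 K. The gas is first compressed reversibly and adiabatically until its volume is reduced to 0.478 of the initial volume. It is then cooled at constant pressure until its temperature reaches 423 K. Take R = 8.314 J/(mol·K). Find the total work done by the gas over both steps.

-13500 J

n = P₁V₁/(RT₁) = 212×49.5/(8.314×555) = 2.27 mol.
Step 1 — Adiabatic: TV^(γ−1) = const ⇒ T₂ = 555×(2.09)^0.280 = 682 K; PV^γ = const ⇒ P₂ = 545 kPa.
ΔU = nCvΔT = 2.27×29.7×(682−555) = 8600 J.
Q = 0 for an adiabatic process, so W = −ΔU = -8600 J.
State after step 1: P = 545 kPa, V = 23.7 L, T = 682 K.
Step 2 — Isobaric: P stays 545 kPa; V/T = const ⇒ T₂ = 423 K, V₂ = 14.7 L.
W = PΔV = 545×(14.7−23.7) kPa·L = -4910 J.
ΔU = nCvΔT = 2.27×29.7×(423−682) = -17500 J.
Q = ΔU + W = nCpΔT = -22400 J.
Net over both steps: W = -13500 J, Q = -22400 J, ΔU = -8910 J.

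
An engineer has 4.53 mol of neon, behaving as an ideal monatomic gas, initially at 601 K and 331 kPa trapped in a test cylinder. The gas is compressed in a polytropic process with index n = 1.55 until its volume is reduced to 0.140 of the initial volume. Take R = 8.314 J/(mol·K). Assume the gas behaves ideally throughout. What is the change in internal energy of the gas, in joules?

V₁ = nRT₁/P₁ = 4.53×8.314×601/331 = 68.4 L.
Polytropic n=1.55: T₂ = T₁(V₁/V₂)^(n−1) = 601×(7.14)^0.55 = 1770 K; P₂ = P₁(V₁/V₂)^n = 6970 kPa.
For an ideal gas ΔU = nCvΔT with Cv = (3/2)R = 12.5 J/(mol·K).
ΔU = 4.53×12.5×(1770−601) = 66200 J.

66200 J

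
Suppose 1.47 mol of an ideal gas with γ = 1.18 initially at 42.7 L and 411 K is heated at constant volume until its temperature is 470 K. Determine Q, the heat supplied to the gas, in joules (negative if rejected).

P₁ = nRT₁/V₁ = 1.47×8.314×411/42.7 = 118 kPa.
Isochoric: V stays 42.7 L; P/T = const ⇒ T₂ = 470 K, P₂ = 135 kPa.
W = 0 (no volume change).
ΔU = nCvΔT = 1.47×46.2×(470−411) = 4010 J.
Q = ΔU = 4010 J.

4010 J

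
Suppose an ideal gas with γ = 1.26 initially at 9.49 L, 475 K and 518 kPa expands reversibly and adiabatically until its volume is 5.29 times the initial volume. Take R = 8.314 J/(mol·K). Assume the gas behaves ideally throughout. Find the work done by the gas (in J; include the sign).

n = P₁V₁/(RT₁) = 518×9.49/(8.314×475) = 1.24 mol.
Adiabatic: TV^(γ−1) = const ⇒ T₂ = 475×(0.189)^0.260 = 308 K; PV^γ = const ⇒ P₂ = 63.5 kPa.
ΔU = nCvΔT = 1.24×32.0×(308−475) = -6650 J.
Q = 0 for an adiabatic process, so W = −ΔU = 6650 J.

6650 J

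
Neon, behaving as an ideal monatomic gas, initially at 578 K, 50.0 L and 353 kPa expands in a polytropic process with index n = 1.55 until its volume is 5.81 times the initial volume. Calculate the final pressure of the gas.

Polytropic n=1.55: T₂ = T₁(V₁/V₂)^(n−1) = 578×(0.172)^0.55 = 220 K; P₂ = P₁(V₁/V₂)^n = 23.1 kPa.

23.1 kPa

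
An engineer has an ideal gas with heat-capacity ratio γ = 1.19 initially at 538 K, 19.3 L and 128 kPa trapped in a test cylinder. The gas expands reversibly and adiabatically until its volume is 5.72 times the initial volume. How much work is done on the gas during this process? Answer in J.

-3670 J

n = P₁V₁/(RT₁) = 128×19.3/(8.314×538) = 0.552 mol.
Adiabatic: TV^(γ−1) = const ⇒ T₂ = 538×(0.175)^0.190 = 386 K; PV^γ = const ⇒ P₂ = 16.1 kPa.
ΔU = nCvΔT = 0.552×43.8×(386−538) = -3670 J.
Q = 0 for an adiabatic process, so W = −ΔU = 3670 J.
Work done on the gas = −W_by = -3670 J.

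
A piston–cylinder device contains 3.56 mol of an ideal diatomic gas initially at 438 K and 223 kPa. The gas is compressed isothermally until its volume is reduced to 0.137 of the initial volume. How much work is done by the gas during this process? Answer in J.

-25800 J

V₁ = nRT₁/P₁ = 3.56×8.314×438/223 = 58.1 L.
Isothermal: T stays 438 K; PV = const ⇒ V₂ = 7.96 L, P₂ = 1630 kPa.
W = nRT ln(V₂/V₁) = 3.56×8.314×438×ln(0.137) = -25800 J.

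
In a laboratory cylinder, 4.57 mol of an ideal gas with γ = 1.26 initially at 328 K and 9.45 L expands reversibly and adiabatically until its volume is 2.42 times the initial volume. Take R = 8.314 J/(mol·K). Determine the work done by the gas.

P₁ = nRT₁/V₁ = 4.57×8.314×328/9.45 = 1320 kPa.
Adiabatic: TV^(γ−1) = const ⇒ T₂ = 328×(0.413)^0.260 = 261 K; PV^γ = const ⇒ P₂ = 433 kPa.
ΔU = nCvΔT = 4.57×32.0×(261−328) = -9840 J.
Q = 0 for an adiabatic process, so W = −ΔU = 9840 J.

9840 J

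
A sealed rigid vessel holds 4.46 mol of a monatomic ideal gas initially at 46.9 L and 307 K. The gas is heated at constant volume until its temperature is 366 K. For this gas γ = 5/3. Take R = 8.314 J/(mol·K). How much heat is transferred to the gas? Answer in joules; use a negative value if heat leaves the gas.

P₁ = nRT₁/V₁ = 4.46×8.314×307/46.9 = 243 kPa.
Isochoric: V stays 46.9 L; P/T = const ⇒ T₂ = 366 K, P₂ = 289 kPa.
W = 0 (no volume change).
ΔU = nCvΔT = 4.46×12.5×(366−307) = 3280 J.
Q = ΔU = 3280 J.

3280 J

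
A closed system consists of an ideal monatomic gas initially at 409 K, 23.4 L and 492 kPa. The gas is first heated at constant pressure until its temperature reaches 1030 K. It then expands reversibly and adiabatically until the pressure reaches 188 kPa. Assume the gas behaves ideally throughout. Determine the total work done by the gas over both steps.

31400 J

n = P₁V₁/(RT₁) = 492×23.4/(8.314×409) = 3.39 mol.
Step 1 — Isobaric: P stays 492 kPa; V/T = const ⇒ T₂ = 1030 K, V₂ = 58.9 L.
W = PΔV = 492×(58.9−23.4) kPa·L = 17500 J.
ΔU = nCvΔT = 3.39×12.5×(1030−409) = 26200 J.
Q = ΔU + W = nCpΔT = 43700 J.
State after step 1: P = 492 kPa, V = 58.9 L, T = 1030 K.
Step 2 — Adiabatic: T₂/T₁ = (P₂/P₁)^((γ−1)/γ) ⇒ T₂ = 1030×(0.382)^0.400 = 701 K; V₂ = 105 L.
ΔU = nCvΔT = 3.39×12.5×(701−1030) = -13900 J.
Q = 0 for an adiabatic process, so W = −ΔU = 13900 J.
Net over both steps: W = 31400 J, Q = 43700 J, ΔU = 12300 J.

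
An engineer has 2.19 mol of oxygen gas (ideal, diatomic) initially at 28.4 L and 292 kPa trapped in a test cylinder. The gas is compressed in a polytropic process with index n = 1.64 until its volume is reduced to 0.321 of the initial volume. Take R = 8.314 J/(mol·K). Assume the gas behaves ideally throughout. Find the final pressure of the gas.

T₁ = P₁V₁/(nR) = 292×28.4/(2.19×8.314) = 455 K.
Polytropic n=1.64: T₂ = T₁(V₁/V₂)^(n−1) = 455×(3.12)^0.64 = 943 K; P₂ = P₁(V₁/V₂)^n = 1880 kPa.

1880 kPa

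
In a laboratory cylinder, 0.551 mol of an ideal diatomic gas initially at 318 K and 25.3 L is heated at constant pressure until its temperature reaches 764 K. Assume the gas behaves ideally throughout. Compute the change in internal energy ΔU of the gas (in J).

5110 J

P₁ = nRT₁/V₁ = 0.551×8.314×318/25.3 = 57.6 kPa.
Isobaric: P stays 57.6 kPa; V/T = const ⇒ T₂ = 764 K, V₂ = 60.8 L.
For an ideal gas ΔU = nCvΔT with Cv = (5/2)R = 20.8 J/(mol·K).
ΔU = 0.551×20.8×(764−318) = 5110 J.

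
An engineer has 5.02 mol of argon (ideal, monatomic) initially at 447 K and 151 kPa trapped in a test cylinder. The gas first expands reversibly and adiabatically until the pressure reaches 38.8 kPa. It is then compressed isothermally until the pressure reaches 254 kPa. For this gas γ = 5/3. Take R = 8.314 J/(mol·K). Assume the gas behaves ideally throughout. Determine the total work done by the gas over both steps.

V₁ = nRT₁/P₁ = 5.02×8.314×447/151 = 124 L.
Step 1 — Adiabatic: T₂/T₁ = (P₂/P₁)^((γ−1)/γ) ⇒ T₂ = 447×(0.257)^0.400 = 260 K; V₂ = 279 L.
ΔU = nCvΔT = 5.02×12.5×(260−447) = -11700 J.
Q = 0 for an adiabatic process, so W = −ΔU = 11700 J.
State after step 1: P = 38.8 kPa, V = 279 L, T = 260 K.
Step 2 — Isothermal: T stays 260 K; PV = const ⇒ V₂ = 42.7 L, P₂ = 254 kPa.
ΔU = 0 (ideal gas, T constant).
W = nRT ln(V₂/V₁) = 5.02×8.314×260×ln(0.153) = -20400 J.
Q = ΔU + W = -20400 J.
Net over both steps: W = -8620 J, Q = -20400 J, ΔU = -11700 J.

-8620 J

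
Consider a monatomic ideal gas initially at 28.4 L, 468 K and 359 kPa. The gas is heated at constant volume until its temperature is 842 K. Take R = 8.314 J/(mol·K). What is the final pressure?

Isochoric: V stays 28.4 L; P/T = const ⇒ T₂ = 842 K, P₂ = 646 kPa.

646 kPa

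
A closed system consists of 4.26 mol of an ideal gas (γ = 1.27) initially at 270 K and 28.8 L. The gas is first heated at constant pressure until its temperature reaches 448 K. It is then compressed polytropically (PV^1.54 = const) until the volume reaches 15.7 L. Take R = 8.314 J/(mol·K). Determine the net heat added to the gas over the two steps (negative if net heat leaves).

53900 J

P₁ = nRT₁/V₁ = 4.26×8.314×270/28.8 = 332 kPa.
Step 1 — Isobaric: P stays 332 kPa; V/T = const ⇒ T₂ = 448 K, V₂ = 47.8 L.
W = PΔV = 332×(47.8−28.8) kPa·L = 6300 J.
ΔU = nCvΔT = 4.26×30.8×(448−270) = 23300 J.
Q = ΔU + W = nCpΔT = 29700 J.
State after step 1: P = 332 kPa, V = 47.8 L, T = 448 K.
Step 2 — Polytropic n=1.54: T₂ = T₁(V₁/V₂)^(n−1) = 448×(3.04)^0.54 = 817 K; P₂ = P₁(V₁/V₂)^n = 1840 kPa.
W = (P₁V₁−P₂V₂)/(n−1) = (332×47.8−1840×15.7)/0.54 = -24200 J.
ΔU = nCvΔT = 4.26×30.8×(817−448) = 48400 J.
Q = ΔU + W = 24200 J.
Net over both steps: W = -17900 J, Q = 53900 J, ΔU = 71800 J.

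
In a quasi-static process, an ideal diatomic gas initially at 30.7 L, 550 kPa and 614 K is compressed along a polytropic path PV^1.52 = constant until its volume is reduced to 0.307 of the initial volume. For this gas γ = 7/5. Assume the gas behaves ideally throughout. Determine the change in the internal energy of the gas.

35800 J

n = P₁V₁/(RT₁) = 550×30.7/(8.314×614) = 3.31 mol.
Polytropic n=1.52: T₂ = T₁(V₁/V₂)^(n−1) = 614×(3.26)^0.52 = 1130 K; P₂ = P₁(V₁/V₂)^n = 3310 kPa.
For an ideal gas ΔU = nCvΔT with Cv = (5/2)R = 20.8 J/(mol·K).
ΔU = 3.31×20.8×(1130−614) = 35800 J.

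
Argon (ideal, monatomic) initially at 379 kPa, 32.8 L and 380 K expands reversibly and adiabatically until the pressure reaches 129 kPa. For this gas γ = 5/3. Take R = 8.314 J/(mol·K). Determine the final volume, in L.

62.6 L

Adiabatic: T₂/T₁ = (P₂/P₁)^((γ−1)/γ) ⇒ T₂ = 380×(0.340)^0.400 = 247 K; V₂ = 62.6 L.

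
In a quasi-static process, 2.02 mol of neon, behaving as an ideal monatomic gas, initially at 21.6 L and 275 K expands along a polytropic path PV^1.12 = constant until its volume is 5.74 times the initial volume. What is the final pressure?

30.2 kPa

P₁ = nRT₁/V₁ = 2.02×8.314×275/21.6 = 214 kPa.
Polytropic n=1.12: T₂ = T₁(V₁/V₂)^(n−1) = 275×(0.174)^0.12 = 223 K; P₂ = P₁(V₁/V₂)^n = 30.2 kPa.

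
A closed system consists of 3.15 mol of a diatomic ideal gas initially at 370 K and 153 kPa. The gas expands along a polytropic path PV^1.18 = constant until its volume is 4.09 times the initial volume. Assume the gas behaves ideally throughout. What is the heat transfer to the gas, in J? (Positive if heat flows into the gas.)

V₁ = nRT₁/P₁ = 3.15×8.314×370/153 = 63.3 L.
Polytropic n=1.18: T₂ = T₁(V₁/V₂)^(n−1) = 370×(0.244)^0.18 = 287 K; P₂ = P₁(V₁/V₂)^n = 29.0 kPa.
W = (P₁V₁−P₂V₂)/(n−1) = (153×63.3−29.0×259)/0.18 = 12100 J.
ΔU = nCvΔT = 3.15×20.8×(287−370) = -5430 J.
Q = ΔU + W = 6630 J.

6630 J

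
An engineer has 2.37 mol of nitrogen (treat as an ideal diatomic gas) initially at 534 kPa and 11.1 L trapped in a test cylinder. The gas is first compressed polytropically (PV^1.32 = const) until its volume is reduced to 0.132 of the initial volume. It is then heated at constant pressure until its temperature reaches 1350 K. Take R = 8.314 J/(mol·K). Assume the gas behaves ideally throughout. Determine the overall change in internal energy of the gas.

T₁ = P₁V₁/(nR) = 534×11.1/(2.37×8.314) = 301 K.
Step 1 — Polytropic n=1.32: T₂ = T₁(V₁/V₂)^(n−1) = 301×(7.58)^0.32 = 575 K; P₂ = P₁(V₁/V₂)^n = 7730 kPa.
W = (P₁V₁−P₂V₂)/(n−1) = (534×11.1−7730×1.47)/0.32 = -16900 J.
ΔU = nCvΔT = 2.37×20.8×(575−301) = 13500 J.
Q = ΔU + W = -3380 J.
State after step 1: P = 7730 kPa, V = 1.47 L, T = 575 K.
Step 2 — Isobaric: P stays 7730 kPa; V/T = const ⇒ T₂ = 1350 K, V₂ = 3.44 L.
W = PΔV = 7730×(3.44−1.47) kPa·L = 15300 J.
ΔU = nCvΔT = 2.37×20.8×(1350−575) = 38200 J.
Q = ΔU + W = nCpΔT = 53400 J.
Net over both steps: W = -1620 J, Q = 50100 J, ΔU = 51700 J.

51700 J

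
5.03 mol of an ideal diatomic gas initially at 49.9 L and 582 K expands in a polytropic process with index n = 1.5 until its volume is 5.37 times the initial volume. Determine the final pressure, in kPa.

39.2 kPa

P₁ = nRT₁/V₁ = 5.03×8.314×582/49.9 = 488 kPa.
Polytropic n=1.5: T₂ = T₁(V₁/V₂)^(n−1) = 582×(0.186)^0.50 = 251 K; P₂ = P₁(V₁/V₂)^n = 39.2 kPa.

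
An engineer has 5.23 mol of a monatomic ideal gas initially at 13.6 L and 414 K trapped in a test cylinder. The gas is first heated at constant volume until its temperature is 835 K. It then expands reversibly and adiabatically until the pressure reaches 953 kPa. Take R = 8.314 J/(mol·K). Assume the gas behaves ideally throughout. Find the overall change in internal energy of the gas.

P₁ = nRT₁/V₁ = 5.23×8.314×414/13.6 = 1320 kPa.
Step 1 — Isochoric: V stays 13.6 L; P/T = const ⇒ T₂ = 835 K, P₂ = 2670 kPa.
W = 0 (no volume change).
ΔU = nCvΔT = 5.23×12.5×(835−414) = 27500 J.
Q = ΔU = 27500 J.
State after step 1: P = 2670 kPa, V = 13.6 L, T = 835 K.
Step 2 — Adiabatic: T₂/T₁ = (P₂/P₁)^((γ−1)/γ) ⇒ T₂ = 835×(0.357)^0.400 = 553 K; V₂ = 25.2 L.
ΔU = nCvΔT = 5.23×12.5×(553−835) = -18400 J.
Q = 0 for an adiabatic process, so W = −ΔU = 18400 J.
Net over both steps: W = 18400 J, Q = 27500 J, ΔU = 9070 J.

9070 J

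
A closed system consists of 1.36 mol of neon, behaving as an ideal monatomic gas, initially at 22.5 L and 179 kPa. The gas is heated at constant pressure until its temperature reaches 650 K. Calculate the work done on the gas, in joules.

T₁ = P₁V₁/(nR) = 179×22.5/(1.36×8.314) = 356 K.
Isobaric: P stays 179 kPa; V/T = const ⇒ T₂ = 650 K, V₂ = 41.1 L.
W = PΔV = 179×(41.1−22.5) kPa·L = 3320 J.
Work done on the gas = −W_by = -3320 J.

-3320 J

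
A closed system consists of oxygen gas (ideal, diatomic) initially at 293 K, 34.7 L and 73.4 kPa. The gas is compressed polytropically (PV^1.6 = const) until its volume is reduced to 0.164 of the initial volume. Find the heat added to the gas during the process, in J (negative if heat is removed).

4160 J

n = P₁V₁/(RT₁) = 73.4×34.7/(8.314×293) = 1.05 mol.
Polytropic n=1.6: T₂ = T₁(V₁/V₂)^(n−1) = 293×(6.10)^0.60 = 867 K; P₂ = P₁(V₁/V₂)^n = 1320 kPa.
W = (P₁V₁−P₂V₂)/(n−1) = (73.4×34.7−1320×5.69)/0.60 = -8310 J.
ΔU = nCvΔT = 1.05×20.8×(867−293) = 12500 J.
Q = ΔU + W = 4160 J.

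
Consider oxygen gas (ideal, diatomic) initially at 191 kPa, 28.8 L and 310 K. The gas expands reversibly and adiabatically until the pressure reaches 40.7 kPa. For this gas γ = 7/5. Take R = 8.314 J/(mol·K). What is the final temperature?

199 K

Adiabatic: T₂/T₁ = (P₂/P₁)^((γ−1)/γ) ⇒ T₂ = 310×(0.213)^0.286 = 199 K; V₂ = 86.9 L.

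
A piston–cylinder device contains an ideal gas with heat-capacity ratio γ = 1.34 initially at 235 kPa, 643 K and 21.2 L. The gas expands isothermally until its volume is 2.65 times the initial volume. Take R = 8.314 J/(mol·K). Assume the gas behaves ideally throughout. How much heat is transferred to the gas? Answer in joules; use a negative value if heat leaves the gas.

4860 J

n = P₁V₁/(RT₁) = 235×21.2/(8.314×643) = 0.932 mol.
Isothermal: T stays 643 K; PV = const ⇒ V₂ = 56.2 L, P₂ = 88.7 kPa.
ΔU = 0 (ideal gas, T constant).
W = nRT ln(V₂/V₁) = 0.932×8.314×643×ln(2.65) = 4860 J.
Q = ΔU + W = 4860 J.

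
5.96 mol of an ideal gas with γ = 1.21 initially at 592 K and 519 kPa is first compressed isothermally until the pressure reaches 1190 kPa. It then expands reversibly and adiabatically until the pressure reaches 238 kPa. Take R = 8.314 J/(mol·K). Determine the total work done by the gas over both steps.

V₁ = nRT₁/P₁ = 5.96×8.314×592/519 = 56.5 L.
Step 1 — Isothermal: T stays 592 K; PV = const ⇒ V₂ = 24.7 L, P₂ = 1190 kPa.
ΔU = 0 (ideal gas, T constant).
W = nRT ln(V₂/V₁) = 5.96×8.314×592×ln(0.436) = -24300 J.
Q = ΔU + W = -24300 J.
State after step 1: P = 1190 kPa, V = 24.7 L, T = 592 K.
Step 2 — Adiabatic: T₂/T₁ = (P₂/P₁)^((γ−1)/γ) ⇒ T₂ = 592×(0.200)^0.174 = 448 K; V₂ = 93.2 L.
ΔU = nCvΔT = 5.96×39.6×(448−592) = -34000 J.
Q = 0 for an adiabatic process, so W = −ΔU = 34000 J.
Net over both steps: W = 9700 J, Q = -24300 J, ΔU = -34000 J.

9700 J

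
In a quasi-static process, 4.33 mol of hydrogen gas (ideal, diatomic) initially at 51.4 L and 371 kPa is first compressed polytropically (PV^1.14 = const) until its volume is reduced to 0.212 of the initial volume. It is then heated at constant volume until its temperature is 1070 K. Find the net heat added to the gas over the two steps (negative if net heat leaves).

15600 J

T₁ = P₁V₁/(nR) = 371×51.4/(4.33×8.314) = 530 K.
Step 1 — Polytropic n=1.14: T₂ = T₁(V₁/V₂)^(n−1) = 530×(4.72)^0.14 = 658 K; P₂ = P₁(V₁/V₂)^n = 2170 kPa.
W = (P₁V₁−P₂V₂)/(n−1) = (371×51.4−2170×10.9)/0.14 = -33000 J.
ΔU = nCvΔT = 4.33×20.8×(658−530) = 11600 J.
Q = ΔU + W = -21500 J.
State after step 1: P = 2170 kPa, V = 10.9 L, T = 658 K.
Step 2 — Isochoric: V stays 10.9 L; P/T = const ⇒ T₂ = 1070 K, P₂ = 3530 kPa.
W = 0 (no volume change).
ΔU = nCvΔT = 4.33×20.8×(1070−658) = 37100 J.
Q = ΔU = 37100 J.
Net over both steps: W = -33000 J, Q = 15600 J, ΔU = 48600 J.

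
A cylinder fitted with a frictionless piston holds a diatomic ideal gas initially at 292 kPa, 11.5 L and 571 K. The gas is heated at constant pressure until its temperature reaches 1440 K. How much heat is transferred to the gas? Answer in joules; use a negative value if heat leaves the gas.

n = P₁V₁/(RT₁) = 292×11.5/(8.314×571) = 0.707 mol.
Isobaric: P stays 292 kPa; V/T = const ⇒ T₂ = 1440 K, V₂ = 29.0 L.
W = PΔV = 292×(29.0−11.5) kPa·L = 5110 J.
ΔU = nCvΔT = 0.707×20.8×(1440−571) = 12800 J.
Q = ΔU + W = nCpΔT = 17900 J.

17900 J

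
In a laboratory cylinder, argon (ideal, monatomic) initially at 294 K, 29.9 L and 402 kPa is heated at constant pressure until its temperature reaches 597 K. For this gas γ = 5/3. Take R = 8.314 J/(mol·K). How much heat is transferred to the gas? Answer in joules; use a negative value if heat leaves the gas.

n = P₁V₁/(RT₁) = 402×29.9/(8.314×294) = 4.92 mol.
Isobaric: P stays 402 kPa; V/T = const ⇒ T₂ = 597 K, V₂ = 60.7 L.
W = PΔV = 402×(60.7−29.9) kPa·L = 12400 J.
ΔU = nCvΔT = 4.92×12.5×(597−294) = 18600 J.
Q = ΔU + W = nCpΔT = 31000 J.

31000 J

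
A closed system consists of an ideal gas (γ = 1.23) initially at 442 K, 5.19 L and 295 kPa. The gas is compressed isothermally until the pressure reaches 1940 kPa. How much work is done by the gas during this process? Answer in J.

-2880 J

n = P₁V₁/(RT₁) = 295×5.19/(8.314×442) = 0.417 mol.
Isothermal: T stays 442 K; PV = const ⇒ V₂ = 0.789 L, P₂ = 1940 kPa.
W = nRT ln(V₂/V₁) = 0.417×8.314×442×ln(0.152) = -2880 J.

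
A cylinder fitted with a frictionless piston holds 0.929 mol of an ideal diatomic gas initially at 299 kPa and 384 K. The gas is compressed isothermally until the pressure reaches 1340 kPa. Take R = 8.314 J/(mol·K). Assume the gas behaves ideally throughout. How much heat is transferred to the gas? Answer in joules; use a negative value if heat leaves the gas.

-4450 J

V₁ = nRT₁/P₁ = 0.929×8.314×384/299 = 9.92 L.
Isothermal: T stays 384 K; PV = const ⇒ V₂ = 2.21 L, P₂ = 1340 kPa.
ΔU = 0 (ideal gas, T constant).
W = nRT ln(V₂/V₁) = 0.929×8.314×384×ln(0.223) = -4450 J.
Q = ΔU + W = -4450 J.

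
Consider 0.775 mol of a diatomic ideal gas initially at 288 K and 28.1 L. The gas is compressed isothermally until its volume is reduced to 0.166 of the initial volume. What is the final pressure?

398 kPa

P₁ = nRT₁/V₁ = 0.775×8.314×288/28.1 = 66.0 kPa.
Isothermal: T stays 288 K; PV = const ⇒ V₂ = 4.66 L, P₂ = 398 kPa.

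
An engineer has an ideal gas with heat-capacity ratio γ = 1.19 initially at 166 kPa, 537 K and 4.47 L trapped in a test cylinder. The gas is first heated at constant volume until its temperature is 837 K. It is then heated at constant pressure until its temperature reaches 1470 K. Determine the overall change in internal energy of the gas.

n = P₁V₁/(RT₁) = 166×4.47/(8.314×537) = 0.166 mol.
Step 1 — Isochoric: V stays 4.47 L; P/T = const ⇒ T₂ = 837 K, P₂ = 259 kPa.
W = 0 (no volume change).
ΔU = nCvΔT = 0.166×43.8×(837−537) = 2180 J.
Q = ΔU = 2180 J.
State after step 1: P = 259 kPa, V = 4.47 L, T = 837 K.
Step 2 — Isobaric: P stays 259 kPa; V/T = const ⇒ T₂ = 1470 K, V₂ = 7.85 L.
W = PΔV = 259×(7.85−4.47) kPa·L = 875 J.
ΔU = nCvΔT = 0.166×43.8×(1470−837) = 4600 J.
Q = ΔU + W = nCpΔT = 5480 J.
Net over both steps: W = 875 J, Q = 7660 J, ΔU = 6790 J.

6790 J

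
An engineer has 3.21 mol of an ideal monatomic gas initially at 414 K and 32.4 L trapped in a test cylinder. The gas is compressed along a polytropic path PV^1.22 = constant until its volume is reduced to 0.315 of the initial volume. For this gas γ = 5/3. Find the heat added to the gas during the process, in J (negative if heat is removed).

P₁ = nRT₁/V₁ = 3.21×8.314×414/32.4 = 341 kPa.
Polytropic n=1.22: T₂ = T₁(V₁/V₂)^(n−1) = 414×(3.17)^0.22 = 534 K; P₂ = P₁(V₁/V₂)^n = 1400 kPa.
W = (P₁V₁−P₂V₂)/(n−1) = (341×32.4−1400×10.2)/0.22 = -14500 J.
ΔU = nCvΔT = 3.21×12.5×(534−414) = 4800 J.
Q = ΔU + W = -9740 J.

-9740 J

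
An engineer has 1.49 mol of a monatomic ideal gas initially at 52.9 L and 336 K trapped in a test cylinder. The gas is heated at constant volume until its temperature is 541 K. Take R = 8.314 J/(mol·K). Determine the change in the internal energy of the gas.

3810 J

P₁ = nRT₁/V₁ = 1.49×8.314×336/52.9 = 78.7 kPa.
Isochoric: V stays 52.9 L; P/T = const ⇒ T₂ = 541 K, P₂ = 127 kPa.
For an ideal gas ΔU = nCvΔT with Cv = (3/2)R = 12.5 J/(mol·K).
ΔU = 1.49×12.5×(541−336) = 3810 J.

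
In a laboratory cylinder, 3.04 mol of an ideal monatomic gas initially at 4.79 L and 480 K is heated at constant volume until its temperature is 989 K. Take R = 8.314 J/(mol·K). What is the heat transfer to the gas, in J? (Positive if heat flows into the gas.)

19300 J

P₁ = nRT₁/V₁ = 3.04×8.314×480/4.79 = 2530 kPa.
Isochoric: V stays 4.79 L; P/T = const ⇒ T₂ = 989 K, P₂ = 5220 kPa.
W = 0 (no volume change).
ΔU = nCvΔT = 3.04×12.5×(989−480) = 19300 J.
Q = ΔU = 19300 J.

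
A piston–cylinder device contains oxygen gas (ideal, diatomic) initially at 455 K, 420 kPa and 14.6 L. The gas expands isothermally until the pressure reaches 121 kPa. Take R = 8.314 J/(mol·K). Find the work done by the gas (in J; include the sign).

n = P₁V₁/(RT₁) = 420×14.6/(8.314×455) = 1.62 mol.
Isothermal: T stays 455 K; PV = const ⇒ V₂ = 50.7 L, P₂ = 121 kPa.
W = nRT ln(V₂/V₁) = 1.62×8.314×455×ln(3.47) = 7630 J.

7630 J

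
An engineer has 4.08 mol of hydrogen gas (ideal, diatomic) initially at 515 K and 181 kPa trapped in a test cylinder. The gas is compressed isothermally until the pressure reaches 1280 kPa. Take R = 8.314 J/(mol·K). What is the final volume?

13.6 L

V₁ = nRT₁/P₁ = 4.08×8.314×515/181 = 96.5 L.
Isothermal: T stays 515 K; PV = const ⇒ V₂ = 13.6 L, P₂ = 1280 kPa.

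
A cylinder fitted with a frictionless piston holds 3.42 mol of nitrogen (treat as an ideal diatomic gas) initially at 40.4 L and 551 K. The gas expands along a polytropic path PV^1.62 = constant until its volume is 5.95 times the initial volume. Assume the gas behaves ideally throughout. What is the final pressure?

P₁ = nRT₁/V₁ = 3.42×8.314×551/40.4 = 388 kPa.
Polytropic n=1.62: T₂ = T₁(V₁/V₂)^(n−1) = 551×(0.168)^0.62 = 182 K; P₂ = P₁(V₁/V₂)^n = 21.6 kPa.

21.6 kPa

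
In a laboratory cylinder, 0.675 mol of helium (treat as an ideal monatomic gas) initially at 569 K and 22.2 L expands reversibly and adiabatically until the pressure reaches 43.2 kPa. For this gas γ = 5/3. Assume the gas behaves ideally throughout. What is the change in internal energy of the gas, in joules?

-1830 J

P₁ = nRT₁/V₁ = 0.675×8.314×569/22.2 = 144 kPa.
Adiabatic: T₂/T₁ = (P₂/P₁)^((γ−1)/γ) ⇒ T₂ = 569×(0.300)^0.400 = 352 K; V₂ = 45.7 L.
For an ideal gas ΔU = nCvΔT with Cv = (3/2)R = 12.5 J/(mol·K).
ΔU = 0.675×12.5×(352−569) = -1830 J.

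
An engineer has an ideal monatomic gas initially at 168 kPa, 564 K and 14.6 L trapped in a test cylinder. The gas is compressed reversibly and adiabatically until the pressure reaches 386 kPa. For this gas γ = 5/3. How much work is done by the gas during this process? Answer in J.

-1450 J

n = P₁V₁/(RT₁) = 168×14.6/(8.314×564) = 0.523 mol.
Adiabatic: T₂/T₁ = (P₂/P₁)^((γ−1)/γ) ⇒ T₂ = 564×(2.30)^0.400 = 787 K; V₂ = 8.86 L.
ΔU = nCvΔT = 0.523×12.5×(787−564) = 1450 J.
Q = 0 for an adiabatic process, so W = −ΔU = -1450 J.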